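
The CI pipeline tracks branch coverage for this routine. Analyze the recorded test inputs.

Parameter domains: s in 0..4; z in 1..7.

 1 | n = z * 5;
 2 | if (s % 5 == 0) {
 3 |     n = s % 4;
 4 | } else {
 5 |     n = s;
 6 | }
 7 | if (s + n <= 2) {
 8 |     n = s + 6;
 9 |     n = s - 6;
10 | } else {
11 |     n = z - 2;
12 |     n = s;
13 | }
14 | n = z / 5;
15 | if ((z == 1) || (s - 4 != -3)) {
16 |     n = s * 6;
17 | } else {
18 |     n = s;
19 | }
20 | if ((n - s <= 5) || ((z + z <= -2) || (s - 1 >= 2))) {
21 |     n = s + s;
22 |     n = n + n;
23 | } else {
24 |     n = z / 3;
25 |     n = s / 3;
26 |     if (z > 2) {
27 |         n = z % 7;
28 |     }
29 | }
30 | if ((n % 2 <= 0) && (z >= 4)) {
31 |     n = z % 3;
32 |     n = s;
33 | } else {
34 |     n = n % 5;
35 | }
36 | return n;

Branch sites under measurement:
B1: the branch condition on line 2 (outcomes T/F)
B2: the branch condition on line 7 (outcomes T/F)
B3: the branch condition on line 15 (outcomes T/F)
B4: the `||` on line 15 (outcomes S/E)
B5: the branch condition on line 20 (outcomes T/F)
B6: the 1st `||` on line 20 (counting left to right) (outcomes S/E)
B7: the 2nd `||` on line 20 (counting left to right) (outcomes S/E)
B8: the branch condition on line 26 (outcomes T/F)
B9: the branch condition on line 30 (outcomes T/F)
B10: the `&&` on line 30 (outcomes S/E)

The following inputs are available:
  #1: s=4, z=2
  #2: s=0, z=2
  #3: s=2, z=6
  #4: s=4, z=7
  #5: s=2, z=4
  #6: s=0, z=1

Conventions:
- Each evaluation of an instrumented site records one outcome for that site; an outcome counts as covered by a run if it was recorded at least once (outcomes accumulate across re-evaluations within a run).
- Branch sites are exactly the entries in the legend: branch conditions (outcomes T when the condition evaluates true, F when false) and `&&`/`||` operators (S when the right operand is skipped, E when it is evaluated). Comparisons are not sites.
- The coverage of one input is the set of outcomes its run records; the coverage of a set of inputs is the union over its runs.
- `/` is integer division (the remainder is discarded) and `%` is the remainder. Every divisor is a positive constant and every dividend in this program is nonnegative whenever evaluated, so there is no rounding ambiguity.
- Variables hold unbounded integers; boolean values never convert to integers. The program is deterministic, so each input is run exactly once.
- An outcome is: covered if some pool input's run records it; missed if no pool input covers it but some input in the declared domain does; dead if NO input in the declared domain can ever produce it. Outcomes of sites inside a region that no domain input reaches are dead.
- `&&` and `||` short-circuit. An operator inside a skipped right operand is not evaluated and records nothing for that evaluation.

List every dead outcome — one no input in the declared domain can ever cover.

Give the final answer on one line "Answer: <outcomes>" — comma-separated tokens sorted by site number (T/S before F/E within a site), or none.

exhaustive pass over the 35-input domain:
  B7=S: never recorded by any domain input -> dead
  reachable outcomes have witnesses, e.g. B1=T (e.g. s=0, z=1), B1=F (e.g. s=1, z=1), B2=T (e.g. s=0, z=1), B2=F (e.g. s=2, z=1)

Answer: B7=S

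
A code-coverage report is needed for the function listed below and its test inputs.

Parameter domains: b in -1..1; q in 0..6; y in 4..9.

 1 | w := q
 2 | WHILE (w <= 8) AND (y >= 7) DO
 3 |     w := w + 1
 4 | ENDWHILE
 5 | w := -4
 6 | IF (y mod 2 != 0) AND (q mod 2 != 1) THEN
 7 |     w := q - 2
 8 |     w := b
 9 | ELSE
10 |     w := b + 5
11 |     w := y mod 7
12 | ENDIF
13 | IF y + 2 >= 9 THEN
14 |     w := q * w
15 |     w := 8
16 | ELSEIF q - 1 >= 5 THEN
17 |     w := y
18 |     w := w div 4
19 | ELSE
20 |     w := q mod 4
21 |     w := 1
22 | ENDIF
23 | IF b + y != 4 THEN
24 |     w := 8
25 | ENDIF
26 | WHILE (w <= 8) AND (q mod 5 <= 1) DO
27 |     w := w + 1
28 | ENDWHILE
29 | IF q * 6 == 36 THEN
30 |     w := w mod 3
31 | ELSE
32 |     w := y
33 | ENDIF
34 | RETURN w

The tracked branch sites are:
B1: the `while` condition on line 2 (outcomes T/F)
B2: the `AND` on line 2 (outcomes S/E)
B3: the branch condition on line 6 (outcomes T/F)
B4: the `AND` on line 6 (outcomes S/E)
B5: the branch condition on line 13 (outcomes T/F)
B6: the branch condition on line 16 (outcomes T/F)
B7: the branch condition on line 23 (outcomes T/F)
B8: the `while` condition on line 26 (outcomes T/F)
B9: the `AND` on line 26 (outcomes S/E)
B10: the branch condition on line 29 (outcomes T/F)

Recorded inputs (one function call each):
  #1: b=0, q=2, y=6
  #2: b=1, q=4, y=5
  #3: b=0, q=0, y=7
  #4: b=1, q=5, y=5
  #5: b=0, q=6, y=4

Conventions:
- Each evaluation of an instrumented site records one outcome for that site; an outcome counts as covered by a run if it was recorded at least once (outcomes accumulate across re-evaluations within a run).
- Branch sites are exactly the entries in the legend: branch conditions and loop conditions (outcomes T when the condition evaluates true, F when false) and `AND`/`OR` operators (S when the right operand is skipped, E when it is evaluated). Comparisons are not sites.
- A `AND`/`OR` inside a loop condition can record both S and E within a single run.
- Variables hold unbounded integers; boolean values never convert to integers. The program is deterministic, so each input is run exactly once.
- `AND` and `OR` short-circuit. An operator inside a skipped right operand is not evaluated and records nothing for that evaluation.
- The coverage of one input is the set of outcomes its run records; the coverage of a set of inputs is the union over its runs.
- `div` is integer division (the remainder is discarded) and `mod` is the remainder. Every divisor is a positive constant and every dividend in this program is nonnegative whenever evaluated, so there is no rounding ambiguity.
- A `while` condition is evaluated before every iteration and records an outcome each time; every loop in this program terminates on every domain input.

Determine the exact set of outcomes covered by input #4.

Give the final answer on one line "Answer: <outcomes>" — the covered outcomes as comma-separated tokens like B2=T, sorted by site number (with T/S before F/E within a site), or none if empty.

Event log for input #4 (b=1, q=5, y=5):
  B2->E, B1->F, B4->E, B3->F, B5->F, B6->F, B7->T, B9->E, B8->T, B9->S
  B8->F, B10->F
distinct outcomes covered: B1=F, B2=E, B3=F, B4=E, B5=F, B6=F, B7=T, B8=T, B8=F, B9=S, B9=E, B10=F

Answer: B1=F, B2=E, B3=F, B4=E, B5=F, B6=F, B7=T, B8=T, B8=F, B9=S, B9=E, B10=F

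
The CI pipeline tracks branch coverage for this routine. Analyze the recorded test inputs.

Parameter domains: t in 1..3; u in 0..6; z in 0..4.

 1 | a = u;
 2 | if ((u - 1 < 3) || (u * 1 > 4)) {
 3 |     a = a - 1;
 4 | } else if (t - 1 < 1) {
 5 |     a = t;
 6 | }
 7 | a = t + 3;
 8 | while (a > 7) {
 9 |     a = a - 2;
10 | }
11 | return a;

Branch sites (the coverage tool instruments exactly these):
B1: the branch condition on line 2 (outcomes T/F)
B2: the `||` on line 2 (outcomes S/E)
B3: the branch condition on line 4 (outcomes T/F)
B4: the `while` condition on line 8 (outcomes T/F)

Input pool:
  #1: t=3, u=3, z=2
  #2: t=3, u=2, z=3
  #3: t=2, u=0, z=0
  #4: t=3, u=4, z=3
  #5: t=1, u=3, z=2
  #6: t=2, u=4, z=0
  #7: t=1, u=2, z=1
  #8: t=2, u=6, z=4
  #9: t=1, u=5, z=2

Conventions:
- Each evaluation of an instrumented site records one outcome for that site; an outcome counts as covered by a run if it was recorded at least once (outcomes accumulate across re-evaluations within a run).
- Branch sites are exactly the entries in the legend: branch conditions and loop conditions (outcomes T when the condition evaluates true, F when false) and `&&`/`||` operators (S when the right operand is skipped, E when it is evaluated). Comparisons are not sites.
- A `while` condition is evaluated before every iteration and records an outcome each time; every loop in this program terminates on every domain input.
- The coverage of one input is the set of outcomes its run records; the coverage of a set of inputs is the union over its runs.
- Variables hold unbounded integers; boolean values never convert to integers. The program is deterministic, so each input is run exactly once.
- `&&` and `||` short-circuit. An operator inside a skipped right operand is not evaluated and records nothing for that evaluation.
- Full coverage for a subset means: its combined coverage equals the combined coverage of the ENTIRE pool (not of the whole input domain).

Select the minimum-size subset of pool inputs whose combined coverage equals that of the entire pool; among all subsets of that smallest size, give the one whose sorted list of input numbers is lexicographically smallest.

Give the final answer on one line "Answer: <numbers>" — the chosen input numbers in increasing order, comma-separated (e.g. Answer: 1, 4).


test 1 (t=3, u=3, z=2) fires B2->S, B1->T, B4->F; hits B1=T, B2=S, B4=F
test 2 (t=3, u=2, z=3) fires B2->S, B1->T, B4->F; hits B1=T, B2=S, B4=F
test 3 (t=2, u=0, z=0) fires B2->S, B1->T, B4->F; hits B1=T, B2=S, B4=F
test 4 (t=3, u=4, z=3) fires B2->E, B1->F, B3->F, B4->F; hits B1=F, B2=E, B3=F, B4=F
test 5 (t=1, u=3, z=2) fires B2->S, B1->T, B4->F; hits B1=T, B2=S, B4=F
test 6 (t=2, u=4, z=0) fires B2->E, B1->F, B3->F, B4->F; hits B1=F, B2=E, B3=F, B4=F
test 7 (t=1, u=2, z=1) fires B2->S, B1->T, B4->F; hits B1=T, B2=S, B4=F
test 8 (t=2, u=6, z=4) fires B2->E, B1->T, B4->F; hits B1=T, B2=E, B4=F
test 9 (t=1, u=5, z=2) fires B2->E, B1->T, B4->F; hits B1=T, B2=E, B4=F
pool-wide coverage (6 outcomes): B1=T, B1=F, B2=S, B2=E, B3=F, B4=F
every size-1 subset falls short of the 6 outcomes (best: 4/6)
size 2: inputs {1, 4} cover all 6 outcomes, and no lexicographically smaller subset of this size does
Answer: 1, 4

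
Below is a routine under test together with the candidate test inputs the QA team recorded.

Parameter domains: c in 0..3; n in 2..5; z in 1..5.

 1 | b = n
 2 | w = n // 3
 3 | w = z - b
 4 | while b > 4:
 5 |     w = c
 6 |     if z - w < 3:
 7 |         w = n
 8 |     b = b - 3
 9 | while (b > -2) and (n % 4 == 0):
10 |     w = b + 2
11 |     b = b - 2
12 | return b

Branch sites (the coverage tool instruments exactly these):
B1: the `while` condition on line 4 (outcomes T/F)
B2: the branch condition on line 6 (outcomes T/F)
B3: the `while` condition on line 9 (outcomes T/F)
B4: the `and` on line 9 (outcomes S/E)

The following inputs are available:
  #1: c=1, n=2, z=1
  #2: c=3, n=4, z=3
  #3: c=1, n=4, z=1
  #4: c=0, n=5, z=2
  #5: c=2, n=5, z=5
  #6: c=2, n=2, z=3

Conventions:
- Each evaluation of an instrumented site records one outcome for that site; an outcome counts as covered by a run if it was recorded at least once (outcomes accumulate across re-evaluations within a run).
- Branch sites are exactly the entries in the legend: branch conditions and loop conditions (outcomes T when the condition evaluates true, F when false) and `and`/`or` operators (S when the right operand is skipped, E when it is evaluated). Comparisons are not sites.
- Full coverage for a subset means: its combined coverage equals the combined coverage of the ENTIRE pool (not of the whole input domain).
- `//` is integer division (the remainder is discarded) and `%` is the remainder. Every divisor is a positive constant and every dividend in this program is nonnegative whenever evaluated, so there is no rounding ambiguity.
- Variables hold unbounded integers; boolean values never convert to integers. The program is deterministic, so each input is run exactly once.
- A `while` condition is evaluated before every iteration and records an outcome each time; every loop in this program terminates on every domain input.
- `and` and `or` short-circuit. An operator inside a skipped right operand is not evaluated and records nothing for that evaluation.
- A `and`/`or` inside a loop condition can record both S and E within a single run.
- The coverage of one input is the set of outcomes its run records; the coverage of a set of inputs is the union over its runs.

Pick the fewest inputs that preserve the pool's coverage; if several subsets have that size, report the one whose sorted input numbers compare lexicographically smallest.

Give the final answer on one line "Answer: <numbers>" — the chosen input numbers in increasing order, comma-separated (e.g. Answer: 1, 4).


run #1 (c=1, n=2, z=1) runs B1->F, B4->E, B3->F; records B1=F, B3=F, B4=E
run #2 (c=3, n=4, z=3) runs B1->F, B4->E, B3->T, B4->E, B3->T, B4->E, B3->T, B4->S, B3->F; records B1=F, B3=T, B3=F, B4=S, B4=E
run #3 (c=1, n=4, z=1) runs B1->F, B4->E, B3->T, B4->E, B3->T, B4->E, B3->T, B4->S, B3->F; records B1=F, B3=T, B3=F, B4=S, B4=E
run #4 (c=0, n=5, z=2) runs B1->T, B2->T, B1->F, B4->E, B3->F; records B1=T, B1=F, B2=T, B3=F, B4=E
run #5 (c=2, n=5, z=5) runs B1->T, B2->F, B1->F, B4->E, B3->F; records B1=T, B1=F, B2=F, B3=F, B4=E
run #6 (c=2, n=2, z=3) runs B1->F, B4->E, B3->F; records B1=F, B3=F, B4=E
together the pool reaches 8 outcomes: B1=T, B1=F, B2=T, B2=F, B3=T, B3=F, B4=S, B4=E
every size-1 subset falls short of the 8 outcomes (best: 5/8)
every size-2 subset falls short of the 8 outcomes (best: 7/8)
at size 3, {2, 4, 5} reaches all 8 outcomes; every lexicographically earlier size-3 subset fails
Answer: 2, 4, 5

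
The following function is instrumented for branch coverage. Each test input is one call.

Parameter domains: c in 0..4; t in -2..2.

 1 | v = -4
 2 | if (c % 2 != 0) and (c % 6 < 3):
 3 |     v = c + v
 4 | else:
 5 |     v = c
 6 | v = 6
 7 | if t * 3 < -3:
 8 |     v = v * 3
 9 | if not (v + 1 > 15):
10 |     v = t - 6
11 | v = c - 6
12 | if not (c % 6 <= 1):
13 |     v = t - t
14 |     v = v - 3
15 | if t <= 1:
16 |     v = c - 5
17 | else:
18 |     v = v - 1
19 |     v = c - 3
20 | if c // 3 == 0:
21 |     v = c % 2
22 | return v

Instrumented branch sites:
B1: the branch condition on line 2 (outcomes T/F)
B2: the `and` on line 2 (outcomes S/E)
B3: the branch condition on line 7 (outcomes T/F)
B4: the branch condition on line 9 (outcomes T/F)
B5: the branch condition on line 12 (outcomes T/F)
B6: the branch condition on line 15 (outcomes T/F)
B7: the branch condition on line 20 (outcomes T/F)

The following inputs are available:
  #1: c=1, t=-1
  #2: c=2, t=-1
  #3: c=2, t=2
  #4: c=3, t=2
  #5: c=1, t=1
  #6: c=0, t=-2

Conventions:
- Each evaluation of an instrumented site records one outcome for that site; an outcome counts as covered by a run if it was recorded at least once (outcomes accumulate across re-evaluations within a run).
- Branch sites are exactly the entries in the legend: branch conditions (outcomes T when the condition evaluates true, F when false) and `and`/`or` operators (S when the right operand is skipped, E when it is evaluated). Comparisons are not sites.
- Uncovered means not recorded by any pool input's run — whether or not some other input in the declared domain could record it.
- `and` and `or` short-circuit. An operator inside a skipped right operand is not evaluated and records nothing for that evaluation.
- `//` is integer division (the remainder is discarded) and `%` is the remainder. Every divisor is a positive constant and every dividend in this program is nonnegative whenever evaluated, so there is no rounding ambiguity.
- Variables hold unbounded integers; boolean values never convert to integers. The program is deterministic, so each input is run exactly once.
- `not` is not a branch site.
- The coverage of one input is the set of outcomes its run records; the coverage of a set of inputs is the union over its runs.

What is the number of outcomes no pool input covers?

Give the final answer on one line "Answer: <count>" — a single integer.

#1 (c=1, t=-1) -> B2->E, B1->T, B3->F, B4->T, B5->F, B6->T, B7->T; covered: B1=T, B2=E, B3=F, B4=T, B5=F, B6=T, B7=T
#2 (c=2, t=-1) -> B2->S, B1->F, B3->F, B4->T, B5->T, B6->T, B7->T; covered: B1=F, B2=S, B3=F, B4=T, B5=T, B6=T, B7=T
#3 (c=2, t=2) -> B2->S, B1->F, B3->F, B4->T, B5->T, B6->F, B7->T; covered: B1=F, B2=S, B3=F, B4=T, B5=T, B6=F, B7=T
#4 (c=3, t=2) -> B2->E, B1->F, B3->F, B4->T, B5->T, B6->F, B7->F; covered: B1=F, B2=E, B3=F, B4=T, B5=T, B6=F, B7=F
#5 (c=1, t=1) -> B2->E, B1->T, B3->F, B4->T, B5->F, B6->T, B7->T; covered: B1=T, B2=E, B3=F, B4=T, B5=F, B6=T, B7=T
#6 (c=0, t=-2) -> B2->S, B1->F, B3->T, B4->F, B5->F, B6->T, B7->T; covered: B1=F, B2=S, B3=T, B4=F, B5=F, B6=T, B7=T
union over the pool: B1=T, B1=F, B2=S, B2=E, B3=T, B3=F, B4=T, B4=F, B5=T, B5=F, B6=T, B6=F, B7=T, B7=F
uncovered (0 of 14): none

Answer: 0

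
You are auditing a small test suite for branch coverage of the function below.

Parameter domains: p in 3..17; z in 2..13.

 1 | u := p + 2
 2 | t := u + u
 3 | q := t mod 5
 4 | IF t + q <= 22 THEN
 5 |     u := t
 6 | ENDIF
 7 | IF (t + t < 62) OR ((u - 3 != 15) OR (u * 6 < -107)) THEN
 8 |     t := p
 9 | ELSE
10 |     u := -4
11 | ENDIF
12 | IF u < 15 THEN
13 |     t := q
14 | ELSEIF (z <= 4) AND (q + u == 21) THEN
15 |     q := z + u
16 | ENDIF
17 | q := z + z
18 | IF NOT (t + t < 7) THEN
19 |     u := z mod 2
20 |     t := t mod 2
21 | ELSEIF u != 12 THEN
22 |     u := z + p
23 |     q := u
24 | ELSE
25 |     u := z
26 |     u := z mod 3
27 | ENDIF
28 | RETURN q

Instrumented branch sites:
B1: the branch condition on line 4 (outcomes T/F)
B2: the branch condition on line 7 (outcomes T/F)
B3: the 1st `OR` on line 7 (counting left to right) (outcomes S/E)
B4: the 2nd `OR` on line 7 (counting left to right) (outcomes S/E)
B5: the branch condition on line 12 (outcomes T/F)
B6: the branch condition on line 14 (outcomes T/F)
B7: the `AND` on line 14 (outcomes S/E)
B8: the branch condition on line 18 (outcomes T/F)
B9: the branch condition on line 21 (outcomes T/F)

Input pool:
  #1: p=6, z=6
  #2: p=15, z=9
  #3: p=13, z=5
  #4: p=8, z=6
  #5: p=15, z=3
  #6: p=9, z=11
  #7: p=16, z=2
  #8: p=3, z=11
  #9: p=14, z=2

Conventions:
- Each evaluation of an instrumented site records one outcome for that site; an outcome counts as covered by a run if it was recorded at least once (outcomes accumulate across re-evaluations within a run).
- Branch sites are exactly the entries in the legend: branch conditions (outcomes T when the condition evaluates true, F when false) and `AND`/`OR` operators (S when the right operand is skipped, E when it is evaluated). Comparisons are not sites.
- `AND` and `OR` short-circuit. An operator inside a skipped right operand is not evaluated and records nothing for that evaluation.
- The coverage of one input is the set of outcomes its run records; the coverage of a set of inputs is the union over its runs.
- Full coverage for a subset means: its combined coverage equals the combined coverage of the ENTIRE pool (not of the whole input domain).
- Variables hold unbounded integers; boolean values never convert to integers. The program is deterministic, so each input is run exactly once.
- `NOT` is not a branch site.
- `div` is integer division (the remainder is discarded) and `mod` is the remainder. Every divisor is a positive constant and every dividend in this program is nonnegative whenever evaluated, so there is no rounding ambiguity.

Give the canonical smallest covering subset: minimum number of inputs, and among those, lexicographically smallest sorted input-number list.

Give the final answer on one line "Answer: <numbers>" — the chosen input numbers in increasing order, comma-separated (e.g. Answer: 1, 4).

test 1 (p=6, z=6) fires B1->T, B3->S, B2->T, B5->F, B7->S, B6->F, B8->T; hits B1=T, B2=T, B3=S, B5=F, B6=F, B7=S, B8=T
test 2 (p=15, z=9) fires B1->F, B3->E, B4->S, B2->T, B5->F, B7->S, B6->F, B8->T; hits B1=F, B2=T, B3=E, B4=S, B5=F, B6=F, B7=S, B8=T
test 3 (p=13, z=5) fires B1->F, B3->S, B2->T, B5->F, B7->S, B6->F, B8->T; hits B1=F, B2=T, B3=S, B5=F, B6=F, B7=S, B8=T
test 4 (p=8, z=6) fires B1->T, B3->S, B2->T, B5->F, B7->S, B6->F, B8->T; hits B1=T, B2=T, B3=S, B5=F, B6=F, B7=S, B8=T
test 5 (p=15, z=3) fires B1->F, B3->E, B4->S, B2->T, B5->F, B7->E, B6->T, B8->T; hits B1=F, B2=T, B3=E, B4=S, B5=F, B6=T, B7=E, B8=T
test 6 (p=9, z=11) fires B1->F, B3->S, B2->T, B5->T, B8->F, B9->T; hits B1=F, B2=T, B3=S, B5=T, B8=F, B9=T
test 7 (p=16, z=2) fires B1->F, B3->E, B4->E, B2->F, B5->T, B8->F, B9->T; hits B1=F, B2=F, B3=E, B4=E, B5=T, B8=F, B9=T
test 8 (p=3, z=11) fires B1->T, B3->S, B2->T, B5->T, B8->F, B9->T; hits B1=T, B2=T, B3=S, B5=T, B8=F, B9=T
test 9 (p=14, z=2) fires B1->F, B3->E, B4->S, B2->T, B5->F, B7->E, B6->F, B8->T; hits B1=F, B2=T, B3=E, B4=S, B5=F, B6=F, B7=E, B8=T
pool-wide coverage (17 outcomes): B1=T, B1=F, B2=T, B2=F, B3=S, B3=E, B4=S, B4=E, B5=T, B5=F, B6=T, B6=F, B7=S, B7=E, B8=T, B8=F, B9=T
checked all size-1 subsets: none covers 17 outcomes (max 8/17)
checked all size-2 subsets: none covers 17 outcomes (max 14/17)
at size 3, {1, 5, 7} reaches all 17 outcomes; every lexicographically earlier size-3 subset fails

Answer: 1, 5, 7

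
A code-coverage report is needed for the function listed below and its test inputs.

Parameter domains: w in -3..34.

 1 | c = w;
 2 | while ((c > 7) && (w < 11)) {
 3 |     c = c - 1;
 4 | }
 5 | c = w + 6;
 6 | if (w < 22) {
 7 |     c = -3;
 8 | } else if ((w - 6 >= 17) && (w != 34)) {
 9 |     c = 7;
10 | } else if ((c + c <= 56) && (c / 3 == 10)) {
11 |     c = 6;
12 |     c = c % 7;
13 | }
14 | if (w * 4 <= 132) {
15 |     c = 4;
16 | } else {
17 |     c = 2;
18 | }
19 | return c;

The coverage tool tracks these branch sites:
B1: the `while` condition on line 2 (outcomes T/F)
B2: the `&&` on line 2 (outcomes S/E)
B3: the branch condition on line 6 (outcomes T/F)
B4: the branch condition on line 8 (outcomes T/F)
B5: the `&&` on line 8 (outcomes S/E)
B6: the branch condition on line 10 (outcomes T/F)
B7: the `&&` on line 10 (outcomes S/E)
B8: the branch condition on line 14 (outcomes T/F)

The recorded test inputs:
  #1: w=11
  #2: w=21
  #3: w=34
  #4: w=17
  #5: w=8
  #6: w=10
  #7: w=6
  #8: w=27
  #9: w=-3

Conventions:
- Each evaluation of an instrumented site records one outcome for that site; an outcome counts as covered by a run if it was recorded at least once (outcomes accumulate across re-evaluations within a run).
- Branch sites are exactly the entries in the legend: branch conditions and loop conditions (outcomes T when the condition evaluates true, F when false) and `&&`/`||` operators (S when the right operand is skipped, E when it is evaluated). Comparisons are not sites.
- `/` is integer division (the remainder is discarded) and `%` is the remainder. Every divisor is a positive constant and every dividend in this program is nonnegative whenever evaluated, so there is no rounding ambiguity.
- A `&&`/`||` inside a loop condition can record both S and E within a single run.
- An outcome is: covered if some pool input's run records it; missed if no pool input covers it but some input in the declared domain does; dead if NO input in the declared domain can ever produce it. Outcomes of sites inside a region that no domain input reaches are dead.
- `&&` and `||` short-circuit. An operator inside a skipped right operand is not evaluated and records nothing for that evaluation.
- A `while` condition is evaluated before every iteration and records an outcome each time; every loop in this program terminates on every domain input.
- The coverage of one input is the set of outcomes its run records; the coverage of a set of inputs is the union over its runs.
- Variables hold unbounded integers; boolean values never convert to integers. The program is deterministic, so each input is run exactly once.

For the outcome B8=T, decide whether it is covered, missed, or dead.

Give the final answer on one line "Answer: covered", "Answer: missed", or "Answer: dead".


B8=T is recorded by pool input(s) 1, 2, 4, 5, 6, 7, 8, 9 -> covered
Answer: covered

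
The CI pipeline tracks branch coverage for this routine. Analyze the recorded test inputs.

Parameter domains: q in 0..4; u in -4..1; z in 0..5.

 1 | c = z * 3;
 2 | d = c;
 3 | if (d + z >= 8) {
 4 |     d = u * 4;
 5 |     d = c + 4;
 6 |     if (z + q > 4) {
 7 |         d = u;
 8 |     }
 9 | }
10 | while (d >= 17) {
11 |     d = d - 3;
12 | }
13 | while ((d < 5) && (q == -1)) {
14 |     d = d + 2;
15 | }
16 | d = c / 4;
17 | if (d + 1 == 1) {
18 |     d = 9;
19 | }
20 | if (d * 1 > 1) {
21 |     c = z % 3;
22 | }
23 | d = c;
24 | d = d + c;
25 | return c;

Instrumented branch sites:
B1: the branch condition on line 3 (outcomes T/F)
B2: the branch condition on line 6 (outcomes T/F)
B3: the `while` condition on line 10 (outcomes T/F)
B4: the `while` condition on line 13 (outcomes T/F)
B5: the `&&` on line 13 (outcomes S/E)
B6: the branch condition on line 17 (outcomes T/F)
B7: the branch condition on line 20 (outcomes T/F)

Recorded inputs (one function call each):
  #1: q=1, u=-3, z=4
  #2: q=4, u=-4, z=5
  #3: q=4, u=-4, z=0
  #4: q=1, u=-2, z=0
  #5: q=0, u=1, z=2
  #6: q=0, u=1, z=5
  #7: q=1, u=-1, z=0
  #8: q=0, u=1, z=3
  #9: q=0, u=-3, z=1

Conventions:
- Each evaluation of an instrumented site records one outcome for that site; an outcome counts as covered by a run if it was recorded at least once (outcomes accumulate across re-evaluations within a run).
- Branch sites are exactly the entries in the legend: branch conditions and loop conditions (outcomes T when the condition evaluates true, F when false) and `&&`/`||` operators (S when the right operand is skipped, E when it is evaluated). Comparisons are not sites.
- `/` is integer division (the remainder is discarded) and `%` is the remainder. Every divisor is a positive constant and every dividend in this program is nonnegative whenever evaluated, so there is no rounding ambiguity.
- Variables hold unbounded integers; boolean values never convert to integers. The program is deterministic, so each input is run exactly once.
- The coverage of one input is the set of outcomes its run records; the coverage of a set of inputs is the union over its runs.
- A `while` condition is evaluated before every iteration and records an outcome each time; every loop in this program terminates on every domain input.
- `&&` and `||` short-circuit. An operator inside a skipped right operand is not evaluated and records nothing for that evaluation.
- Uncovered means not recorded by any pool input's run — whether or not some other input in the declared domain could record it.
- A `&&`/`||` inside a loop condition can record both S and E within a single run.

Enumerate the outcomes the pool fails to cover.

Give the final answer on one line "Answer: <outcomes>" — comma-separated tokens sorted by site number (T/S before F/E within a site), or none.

input #1 (q=1, u=-3, z=4): events B1->T, B2->T, B3->F, B5->E, B4->F, B6->F, B7->T; covers B1=T, B2=T, B3=F, B4=F, B5=E, B6=F, B7=T
input #2 (q=4, u=-4, z=5): events B1->T, B2->T, B3->F, B5->E, B4->F, B6->F, B7->T; covers B1=T, B2=T, B3=F, B4=F, B5=E, B6=F, B7=T
input #3 (q=4, u=-4, z=0): events B1->F, B3->F, B5->E, B4->F, B6->T, B7->T; covers B1=F, B3=F, B4=F, B5=E, B6=T, B7=T
input #4 (q=1, u=-2, z=0): events B1->F, B3->F, B5->E, B4->F, B6->T, B7->T; covers B1=F, B3=F, B4=F, B5=E, B6=T, B7=T
input #5 (q=0, u=1, z=2): events B1->T, B2->F, B3->F, B5->S, B4->F, B6->F, B7->F; covers B1=T, B2=F, B3=F, B4=F, B5=S, B6=F, B7=F
input #6 (q=0, u=1, z=5): events B1->T, B2->T, B3->F, B5->E, B4->F, B6->F, B7->T; covers B1=T, B2=T, B3=F, B4=F, B5=E, B6=F, B7=T
input #7 (q=1, u=-1, z=0): events B1->F, B3->F, B5->E, B4->F, B6->T, B7->T; covers B1=F, B3=F, B4=F, B5=E, B6=T, B7=T
input #8 (q=0, u=1, z=3): events B1->T, B2->F, B3->F, B5->S, B4->F, B6->F, B7->T; covers B1=T, B2=F, B3=F, B4=F, B5=S, B6=F, B7=T
input #9 (q=0, u=-3, z=1): events B1->F, B3->F, B5->E, B4->F, B6->T, B7->T; covers B1=F, B3=F, B4=F, B5=E, B6=T, B7=T
union over the pool: B1=T, B1=F, B2=T, B2=F, B3=F, B4=F, B5=S, B5=E, B6=T, B6=F, B7=T, B7=F
uncovered (2 of 14): B3=T, B4=T

Answer: B3=T, B4=T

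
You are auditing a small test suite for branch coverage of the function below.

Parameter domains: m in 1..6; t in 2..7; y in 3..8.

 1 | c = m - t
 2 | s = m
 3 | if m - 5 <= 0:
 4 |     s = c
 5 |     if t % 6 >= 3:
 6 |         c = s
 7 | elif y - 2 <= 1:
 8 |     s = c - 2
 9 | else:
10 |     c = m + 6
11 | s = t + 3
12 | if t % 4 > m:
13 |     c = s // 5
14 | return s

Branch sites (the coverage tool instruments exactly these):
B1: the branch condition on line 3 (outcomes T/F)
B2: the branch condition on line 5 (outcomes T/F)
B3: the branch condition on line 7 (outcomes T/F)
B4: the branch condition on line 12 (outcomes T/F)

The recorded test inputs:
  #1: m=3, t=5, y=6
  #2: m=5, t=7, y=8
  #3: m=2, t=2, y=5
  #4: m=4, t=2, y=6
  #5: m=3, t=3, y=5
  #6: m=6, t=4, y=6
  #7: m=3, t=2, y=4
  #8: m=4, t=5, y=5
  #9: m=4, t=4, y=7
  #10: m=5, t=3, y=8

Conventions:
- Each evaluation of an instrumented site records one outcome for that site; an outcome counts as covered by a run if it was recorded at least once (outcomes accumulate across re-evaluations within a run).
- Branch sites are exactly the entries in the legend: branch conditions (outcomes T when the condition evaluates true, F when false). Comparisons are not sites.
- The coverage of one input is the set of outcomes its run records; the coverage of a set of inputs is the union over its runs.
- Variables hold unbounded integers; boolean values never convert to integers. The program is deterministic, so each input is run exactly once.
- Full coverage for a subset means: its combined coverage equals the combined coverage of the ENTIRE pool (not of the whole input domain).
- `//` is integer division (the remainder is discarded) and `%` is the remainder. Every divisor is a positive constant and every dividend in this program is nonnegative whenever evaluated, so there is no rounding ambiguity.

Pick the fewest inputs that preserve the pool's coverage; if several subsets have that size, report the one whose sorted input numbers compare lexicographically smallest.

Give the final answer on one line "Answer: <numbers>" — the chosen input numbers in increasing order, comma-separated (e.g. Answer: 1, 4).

#1 (m=3, t=5, y=6) -> B1->T, B2->T, B4->F; covered: B1=T, B2=T, B4=F
#2 (m=5, t=7, y=8) -> B1->T, B2->F, B4->F; covered: B1=T, B2=F, B4=F
#3 (m=2, t=2, y=5) -> B1->T, B2->F, B4->F; covered: B1=T, B2=F, B4=F
#4 (m=4, t=2, y=6) -> B1->T, B2->F, B4->F; covered: B1=T, B2=F, B4=F
#5 (m=3, t=3, y=5) -> B1->T, B2->T, B4->F; covered: B1=T, B2=T, B4=F
#6 (m=6, t=4, y=6) -> B1->F, B3->F, B4->F; covered: B1=F, B3=F, B4=F
#7 (m=3, t=2, y=4) -> B1->T, B2->F, B4->F; covered: B1=T, B2=F, B4=F
#8 (m=4, t=5, y=5) -> B1->T, B2->T, B4->F; covered: B1=T, B2=T, B4=F
#9 (m=4, t=4, y=7) -> B1->T, B2->T, B4->F; covered: B1=T, B2=T, B4=F
#10 (m=5, t=3, y=8) -> B1->T, B2->T, B4->F; covered: B1=T, B2=T, B4=F
together the pool reaches 6 outcomes: B1=T, B1=F, B2=T, B2=F, B3=F, B4=F
checked all size-1 subsets: none covers 6 outcomes (max 3/6)
checked all size-2 subsets: none covers 6 outcomes (max 5/6)
size 3: inputs {1, 2, 6} cover all 6 outcomes, and no lexicographically smaller subset of this size does

Answer: 1, 2, 6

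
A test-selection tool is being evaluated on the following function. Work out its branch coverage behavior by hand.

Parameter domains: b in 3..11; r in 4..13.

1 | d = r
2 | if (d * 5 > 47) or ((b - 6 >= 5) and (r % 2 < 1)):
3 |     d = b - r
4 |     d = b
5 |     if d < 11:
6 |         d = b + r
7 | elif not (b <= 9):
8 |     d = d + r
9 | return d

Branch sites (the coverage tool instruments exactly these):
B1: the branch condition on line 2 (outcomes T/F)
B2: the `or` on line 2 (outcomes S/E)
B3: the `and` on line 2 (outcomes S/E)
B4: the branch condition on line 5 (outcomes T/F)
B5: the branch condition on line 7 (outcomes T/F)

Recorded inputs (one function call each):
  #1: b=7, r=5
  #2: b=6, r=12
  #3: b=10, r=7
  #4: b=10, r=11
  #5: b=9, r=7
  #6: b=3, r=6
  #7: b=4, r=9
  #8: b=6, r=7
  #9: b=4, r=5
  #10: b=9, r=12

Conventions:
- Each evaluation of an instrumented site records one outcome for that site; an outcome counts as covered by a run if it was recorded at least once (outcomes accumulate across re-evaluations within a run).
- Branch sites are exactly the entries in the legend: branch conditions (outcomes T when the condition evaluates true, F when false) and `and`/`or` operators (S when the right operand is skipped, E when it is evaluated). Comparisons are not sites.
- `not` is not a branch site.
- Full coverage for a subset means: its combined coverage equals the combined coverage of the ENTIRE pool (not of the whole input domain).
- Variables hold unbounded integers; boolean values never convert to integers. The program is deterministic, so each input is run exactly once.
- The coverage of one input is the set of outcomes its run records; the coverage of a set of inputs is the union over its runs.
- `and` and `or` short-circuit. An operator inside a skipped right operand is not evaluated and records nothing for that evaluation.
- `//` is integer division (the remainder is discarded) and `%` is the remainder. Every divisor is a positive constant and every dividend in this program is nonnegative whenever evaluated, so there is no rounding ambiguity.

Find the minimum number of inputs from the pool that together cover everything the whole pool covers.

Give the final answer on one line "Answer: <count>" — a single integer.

input #1, b=7, r=5: events B2->E, B3->S, B1->F, B5->F; outcomes B1=F, B2=E, B3=S, B5=F
input #2, b=6, r=12: events B2->S, B1->T, B4->T; outcomes B1=T, B2=S, B4=T
input #3, b=10, r=7: events B2->E, B3->S, B1->F, B5->T; outcomes B1=F, B2=E, B3=S, B5=T
input #4, b=10, r=11: events B2->S, B1->T, B4->T; outcomes B1=T, B2=S, B4=T
input #5, b=9, r=7: events B2->E, B3->S, B1->F, B5->F; outcomes B1=F, B2=E, B3=S, B5=F
input #6, b=3, r=6: events B2->E, B3->S, B1->F, B5->F; outcomes B1=F, B2=E, B3=S, B5=F
input #7, b=4, r=9: events B2->E, B3->S, B1->F, B5->F; outcomes B1=F, B2=E, B3=S, B5=F
input #8, b=6, r=7: events B2->E, B3->S, B1->F, B5->F; outcomes B1=F, B2=E, B3=S, B5=F
input #9, b=4, r=5: events B2->E, B3->S, B1->F, B5->F; outcomes B1=F, B2=E, B3=S, B5=F
input #10, b=9, r=12: events B2->S, B1->T, B4->T; outcomes B1=T, B2=S, B4=T
together the pool reaches 8 outcomes: B1=T, B1=F, B2=S, B2=E, B3=S, B4=T, B5=T, B5=F
every size-1 subset falls short of the 8 outcomes (best: 4/8)
every size-2 subset falls short of the 8 outcomes (best: 7/8)
at size 3, {1, 2, 3} reaches all 8 outcomes; every lexicographically earlier size-3 subset fails

Answer: 3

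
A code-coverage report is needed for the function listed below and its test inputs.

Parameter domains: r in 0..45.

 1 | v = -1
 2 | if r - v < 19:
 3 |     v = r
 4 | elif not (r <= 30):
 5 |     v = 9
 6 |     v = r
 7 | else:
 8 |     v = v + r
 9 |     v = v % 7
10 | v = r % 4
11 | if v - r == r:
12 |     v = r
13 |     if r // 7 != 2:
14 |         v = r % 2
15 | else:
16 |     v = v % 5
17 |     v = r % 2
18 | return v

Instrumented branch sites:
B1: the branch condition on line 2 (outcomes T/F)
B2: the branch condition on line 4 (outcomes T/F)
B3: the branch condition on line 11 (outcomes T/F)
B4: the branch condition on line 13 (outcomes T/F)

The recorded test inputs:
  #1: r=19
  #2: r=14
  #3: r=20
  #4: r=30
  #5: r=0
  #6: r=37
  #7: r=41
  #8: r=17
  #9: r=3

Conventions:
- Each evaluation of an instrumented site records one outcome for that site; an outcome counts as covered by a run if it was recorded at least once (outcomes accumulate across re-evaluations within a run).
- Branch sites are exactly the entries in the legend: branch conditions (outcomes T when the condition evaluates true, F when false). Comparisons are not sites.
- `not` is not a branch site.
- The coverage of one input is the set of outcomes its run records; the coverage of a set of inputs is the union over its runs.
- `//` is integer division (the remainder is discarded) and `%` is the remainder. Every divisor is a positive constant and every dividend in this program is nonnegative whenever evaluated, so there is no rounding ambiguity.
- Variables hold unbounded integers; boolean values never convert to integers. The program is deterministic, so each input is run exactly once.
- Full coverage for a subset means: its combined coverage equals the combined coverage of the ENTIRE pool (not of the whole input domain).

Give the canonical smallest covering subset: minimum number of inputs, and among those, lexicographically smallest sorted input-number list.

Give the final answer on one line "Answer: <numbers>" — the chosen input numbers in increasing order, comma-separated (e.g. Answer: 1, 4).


test 1 (r=19) fires B1->F, B2->F, B3->F; hits B1=F, B2=F, B3=F
test 2 (r=14) fires B1->T, B3->F; hits B1=T, B3=F
test 3 (r=20) fires B1->F, B2->F, B3->F; hits B1=F, B2=F, B3=F
test 4 (r=30) fires B1->F, B2->F, B3->F; hits B1=F, B2=F, B3=F
test 5 (r=0) fires B1->T, B3->T, B4->T; hits B1=T, B3=T, B4=T
test 6 (r=37) fires B1->F, B2->T, B3->F; hits B1=F, B2=T, B3=F
test 7 (r=41) fires B1->F, B2->T, B3->F; hits B1=F, B2=T, B3=F
test 8 (r=17) fires B1->T, B3->F; hits B1=T, B3=F
test 9 (r=3) fires B1->T, B3->F; hits B1=T, B3=F
the full pool covers 7 outcomes: B1=T, B1=F, B2=T, B2=F, B3=T, B3=F, B4=T
every size-1 subset falls short of the 7 outcomes (best: 3/7)
every size-2 subset falls short of the 7 outcomes (best: 6/7)
at size 3, {1, 5, 6} reaches all 7 outcomes; every lexicographically earlier size-3 subset fails
Answer: 1, 5, 6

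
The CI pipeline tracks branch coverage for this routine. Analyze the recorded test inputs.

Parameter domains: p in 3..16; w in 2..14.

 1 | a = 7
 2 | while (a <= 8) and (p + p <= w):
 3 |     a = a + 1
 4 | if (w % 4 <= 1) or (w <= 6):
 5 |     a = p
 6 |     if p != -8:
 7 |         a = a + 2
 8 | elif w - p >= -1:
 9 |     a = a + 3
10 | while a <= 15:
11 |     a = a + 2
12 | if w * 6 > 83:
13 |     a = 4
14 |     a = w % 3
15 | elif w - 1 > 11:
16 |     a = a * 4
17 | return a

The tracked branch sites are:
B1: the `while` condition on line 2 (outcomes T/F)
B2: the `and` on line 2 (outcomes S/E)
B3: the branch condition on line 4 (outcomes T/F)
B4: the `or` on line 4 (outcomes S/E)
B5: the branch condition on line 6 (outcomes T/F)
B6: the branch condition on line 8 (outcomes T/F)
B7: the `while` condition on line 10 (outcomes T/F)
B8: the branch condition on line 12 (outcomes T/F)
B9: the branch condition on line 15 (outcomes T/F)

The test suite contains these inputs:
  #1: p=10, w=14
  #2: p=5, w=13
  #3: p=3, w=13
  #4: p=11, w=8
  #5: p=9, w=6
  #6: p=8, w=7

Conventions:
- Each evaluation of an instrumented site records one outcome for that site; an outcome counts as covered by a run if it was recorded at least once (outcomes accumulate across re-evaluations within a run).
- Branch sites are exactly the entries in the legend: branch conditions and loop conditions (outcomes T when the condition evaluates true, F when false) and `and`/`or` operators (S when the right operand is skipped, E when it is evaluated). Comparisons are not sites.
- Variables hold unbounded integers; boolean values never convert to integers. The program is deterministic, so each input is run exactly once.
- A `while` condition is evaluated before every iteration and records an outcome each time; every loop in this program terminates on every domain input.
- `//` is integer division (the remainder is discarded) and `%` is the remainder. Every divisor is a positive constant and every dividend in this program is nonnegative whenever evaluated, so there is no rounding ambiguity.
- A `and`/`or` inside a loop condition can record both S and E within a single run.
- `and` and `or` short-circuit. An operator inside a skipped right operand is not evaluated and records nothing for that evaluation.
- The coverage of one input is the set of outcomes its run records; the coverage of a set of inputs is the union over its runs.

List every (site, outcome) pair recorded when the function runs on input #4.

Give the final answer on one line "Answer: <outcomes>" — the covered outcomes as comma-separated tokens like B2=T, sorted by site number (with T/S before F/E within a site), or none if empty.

Simulating input #4 (p=11, w=8) step by step:
  B2->E, B1->F, B4->S, B3->T, B5->T, B7->T, B7->T, B7->F, B8->F, B9->F
as a set, this run covers: B1=F, B2=E, B3=T, B4=S, B5=T, B7=T, B7=F, B8=F, B9=F

Answer: B1=F, B2=E, B3=T, B4=S, B5=T, B7=T, B7=F, B8=F, B9=F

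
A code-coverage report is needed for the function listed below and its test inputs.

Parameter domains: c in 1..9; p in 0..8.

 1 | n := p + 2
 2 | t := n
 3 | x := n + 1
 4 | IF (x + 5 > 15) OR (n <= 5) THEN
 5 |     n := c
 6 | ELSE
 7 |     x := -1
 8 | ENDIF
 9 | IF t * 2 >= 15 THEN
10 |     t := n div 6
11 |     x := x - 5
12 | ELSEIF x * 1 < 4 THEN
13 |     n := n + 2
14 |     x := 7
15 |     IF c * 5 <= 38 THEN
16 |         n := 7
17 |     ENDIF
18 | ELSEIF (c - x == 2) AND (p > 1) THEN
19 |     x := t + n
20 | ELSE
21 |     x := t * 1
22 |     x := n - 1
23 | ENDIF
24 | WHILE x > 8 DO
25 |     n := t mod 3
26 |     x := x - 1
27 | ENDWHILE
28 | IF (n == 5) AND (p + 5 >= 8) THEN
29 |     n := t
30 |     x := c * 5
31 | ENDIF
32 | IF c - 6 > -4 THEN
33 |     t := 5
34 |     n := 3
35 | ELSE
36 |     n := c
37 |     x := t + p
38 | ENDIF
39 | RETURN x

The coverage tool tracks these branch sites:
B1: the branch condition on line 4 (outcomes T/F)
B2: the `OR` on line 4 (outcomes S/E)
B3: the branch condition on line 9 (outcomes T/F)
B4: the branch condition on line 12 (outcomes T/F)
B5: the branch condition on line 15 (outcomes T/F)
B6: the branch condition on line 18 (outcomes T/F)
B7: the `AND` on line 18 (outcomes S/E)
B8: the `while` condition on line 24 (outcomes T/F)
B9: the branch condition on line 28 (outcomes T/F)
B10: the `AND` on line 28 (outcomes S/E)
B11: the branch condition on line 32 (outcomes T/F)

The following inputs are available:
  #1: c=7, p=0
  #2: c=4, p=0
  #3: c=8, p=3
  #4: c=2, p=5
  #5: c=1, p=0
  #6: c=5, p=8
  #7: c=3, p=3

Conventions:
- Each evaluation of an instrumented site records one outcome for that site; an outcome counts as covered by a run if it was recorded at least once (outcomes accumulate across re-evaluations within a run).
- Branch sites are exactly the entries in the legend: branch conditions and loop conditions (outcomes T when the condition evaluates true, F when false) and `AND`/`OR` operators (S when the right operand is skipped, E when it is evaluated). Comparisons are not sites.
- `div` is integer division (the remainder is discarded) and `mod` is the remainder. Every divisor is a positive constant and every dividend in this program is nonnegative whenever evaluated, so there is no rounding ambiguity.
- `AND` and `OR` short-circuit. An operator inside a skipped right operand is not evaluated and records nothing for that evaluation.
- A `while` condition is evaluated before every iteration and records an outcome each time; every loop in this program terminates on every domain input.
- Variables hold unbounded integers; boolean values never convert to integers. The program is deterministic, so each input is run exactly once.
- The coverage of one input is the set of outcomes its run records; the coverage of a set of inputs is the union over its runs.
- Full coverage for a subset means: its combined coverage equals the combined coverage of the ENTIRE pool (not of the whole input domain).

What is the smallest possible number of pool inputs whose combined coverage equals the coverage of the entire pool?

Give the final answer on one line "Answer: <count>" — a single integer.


test 1 (c=7, p=0) fires B2->E, B1->T, B3->F, B4->T, B5->T, B8->F, B10->S, B9->F, B11->T; hits B1=T, B2=E, B3=F, B4=T, B5=T, B8=F, B9=F, B10=S, B11=T
test 2 (c=4, p=0) fires B2->E, B1->T, B3->F, B4->T, B5->T, B8->F, B10->S, B9->F, B11->T; hits B1=T, B2=E, B3=F, B4=T, B5=T, B8=F, B9=F, B10=S, B11=T
test 3 (c=8, p=3) fires B2->E, B1->T, B3->F, B4->F, B7->E, B6->T, B8->T, B8->T, B8->T, B8->T, B8->T, B8->F, B10->S, B9->F, ...; hits B1=T, B2=E, B3=F, B4=F, B6=T, B7=E, B8=T, B8=F, B9=F, B10=S, B11=T
test 4 (c=2, p=5) fires B2->E, B1->F, B3->F, B4->T, B5->T, B8->F, B10->S, B9->F, B11->F; hits B1=F, B2=E, B3=F, B4=T, B5=T, B8=F, B9=F, B10=S, B11=F
test 5 (c=1, p=0) fires B2->E, B1->T, B3->F, B4->T, B5->T, B8->F, B10->S, B9->F, B11->F; hits B1=T, B2=E, B3=F, B4=T, B5=T, B8=F, B9=F, B10=S, B11=F
test 6 (c=5, p=8) fires B2->S, B1->T, B3->T, B8->F, B10->E, B9->T, B11->T; hits B1=T, B2=S, B3=T, B8=F, B9=T, B10=E, B11=T
test 7 (c=3, p=3) fires B2->E, B1->T, B3->F, B4->F, B7->S, B6->F, B8->F, B10->S, B9->F, B11->T; hits B1=T, B2=E, B3=F, B4=F, B6=F, B7=S, B8=F, B9=F, B10=S, B11=T
union over all inputs: B1=T, B1=F, B2=S, B2=E, B3=T, B3=F, B4=T, B4=F, B5=T, B6=T, B6=F, B7=S, B7=E, B8=T, B8=F, B9=T, B9=F, B10=S, B10=E, B11=T, B11=F (21 outcomes)
every size-1 subset falls short of the 21 outcomes (best: 11/21)
every size-2 subset falls short of the 21 outcomes (best: 15/21)
every size-3 subset falls short of the 21 outcomes (best: 19/21)
the canonical winner is {3, 4, 6, 7}: size 4, full 21-outcome coverage, earliest index list among size-4 covers
Answer: 4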